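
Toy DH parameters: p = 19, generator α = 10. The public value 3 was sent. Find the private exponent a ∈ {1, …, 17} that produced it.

5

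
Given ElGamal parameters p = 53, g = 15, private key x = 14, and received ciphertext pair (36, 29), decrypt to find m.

Shared mask s = c₁^x mod p = 36^14 mod 53.
36^1 ≡ 36 (mod 53)
36^2 = (36^1)^2 ≡ 36^2 = 1296 ≡ 24 (mod 53)
36^4 = (36^2)^2 ≡ 24^2 = 576 ≡ 46 (mod 53)
36^8 = (36^4)^2 ≡ 46^2 = 2116 ≡ 49 (mod 53)
36^14 = 36^8 · 36^4 · 36^2 ≡ 49 · 46 · 24 ≡ 36 (mod 53).
So s = 36; s⁻¹ ≡ 28 (mod 53).
m = c₂ · s⁻¹ mod 53 = 29 · 28 mod 53 = 17.

17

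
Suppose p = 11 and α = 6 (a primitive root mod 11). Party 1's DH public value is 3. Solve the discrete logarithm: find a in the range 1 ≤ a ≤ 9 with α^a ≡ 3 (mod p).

2

Try successive powers of 6 modulo 11:
6^1 ≡ 6
6^2 ≡ 3
Found: a = 2.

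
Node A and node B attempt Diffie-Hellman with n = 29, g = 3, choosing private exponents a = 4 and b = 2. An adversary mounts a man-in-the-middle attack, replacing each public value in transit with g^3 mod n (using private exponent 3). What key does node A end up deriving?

16

Node A receives an adversary's public value M = 3^3 mod 29 instead of the honest one.
3^1 ≡ 3 (mod 29)
3^2 = (3^1)^2 ≡ 3^2 = 9 ≡ 9 (mod 29)
3^3 = 3^2 · 3^1 ≡ 9 · 3 ≡ 27 (mod 29).
So M = 27. Node A computes K = M^4 mod 29.
27^1 ≡ 27 (mod 29)
27^2 = (27^1)^2 ≡ 27^2 = 729 ≡ 4 (mod 29)
27^4 = (27^2)^2 ≡ 4^2 = 16 ≡ 16 (mod 29)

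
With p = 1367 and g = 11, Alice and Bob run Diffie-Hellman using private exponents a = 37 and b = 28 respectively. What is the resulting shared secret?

555

Alice sends A = g^a mod p = 11^37 mod 1367.
11^1 ≡ 11 (mod 1367)
11^2 = (11^1)^2 ≡ 11^2 = 121 ≡ 121 (mod 1367)
11^4 = (11^2)^2 ≡ 121^2 = 14641 ≡ 971 (mod 1367)
11^8 = (11^4)^2 ≡ 971^2 = 942841 ≡ 978 (mod 1367)
11^16 = (11^8)^2 ≡ 978^2 = 956484 ≡ 951 (mod 1367)
11^32 = (11^16)^2 ≡ 951^2 = 904401 ≡ 814 (mod 1367)
11^37 = 11^32 · 11^4 · 11^1 ≡ 814 · 971 · 11 ≡ 214 (mod 1367).
So A = 214. Bob then computes K = A^b mod p = 214^28 mod 1367.
214^1 ≡ 214 (mod 1367)
214^2 = (214^1)^2 ≡ 214^2 = 45796 ≡ 685 (mod 1367)
214^4 = (214^2)^2 ≡ 685^2 = 469225 ≡ 344 (mod 1367)
214^8 = (214^4)^2 ≡ 344^2 = 118336 ≡ 774 (mod 1367)
214^16 = (214^8)^2 ≡ 774^2 = 599076 ≡ 330 (mod 1367)
214^28 = 214^16 · 214^8 · 214^4 ≡ 330 · 774 · 344 ≡ 555 (mod 1367).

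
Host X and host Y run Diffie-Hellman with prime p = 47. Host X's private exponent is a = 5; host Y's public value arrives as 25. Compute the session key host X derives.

Shared key K = 25^5 mod 47.
25^1 ≡ 25 (mod 47)
25^2 = (25^1)^2 ≡ 25^2 = 625 ≡ 14 (mod 47)
25^4 = (25^2)^2 ≡ 14^2 = 196 ≡ 8 (mod 47)
25^5 = 25^4 · 25^1 ≡ 8 · 25 ≡ 12 (mod 47).

12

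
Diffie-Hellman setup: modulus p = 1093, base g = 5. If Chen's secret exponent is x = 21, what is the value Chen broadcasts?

186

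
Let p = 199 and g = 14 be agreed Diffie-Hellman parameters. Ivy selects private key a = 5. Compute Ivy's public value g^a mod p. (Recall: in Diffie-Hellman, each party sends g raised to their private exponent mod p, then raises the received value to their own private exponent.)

126

Public value = 14^5 mod 199.
14^1 ≡ 14 (mod 199)
14^2 = (14^1)^2 ≡ 14^2 = 196 ≡ 196 (mod 199)
14^4 = (14^2)^2 ≡ 196^2 = 38416 ≡ 9 (mod 199)
14^5 = 14^4 · 14^1 ≡ 9 · 14 ≡ 126 (mod 199).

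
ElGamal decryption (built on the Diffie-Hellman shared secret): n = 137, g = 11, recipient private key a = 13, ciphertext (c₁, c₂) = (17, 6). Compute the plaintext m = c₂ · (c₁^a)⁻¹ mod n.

55

Shared mask s = c₁^a mod n = 17^13 mod 137.
17^1 ≡ 17 (mod 137)
17^2 = (17^1)^2 ≡ 17^2 = 289 ≡ 15 (mod 137)
17^4 = (17^2)^2 ≡ 15^2 = 225 ≡ 88 (mod 137)
17^8 = (17^4)^2 ≡ 88^2 = 7744 ≡ 72 (mod 137)
17^13 = 17^8 · 17^4 · 17^1 ≡ 72 · 88 · 17 ≡ 30 (mod 137).
So s = 30; s⁻¹ ≡ 32 (mod 137).
m = c₂ · s⁻¹ mod 137 = 6 · 32 mod 137 = 55.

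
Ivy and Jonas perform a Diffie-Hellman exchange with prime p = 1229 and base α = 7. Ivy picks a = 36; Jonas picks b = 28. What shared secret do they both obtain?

Ivy sends A = α^a mod p = 7^36 mod 1229.
7^1 ≡ 7 (mod 1229)
7^2 = (7^1)^2 ≡ 7^2 = 49 ≡ 49 (mod 1229)
7^4 = (7^2)^2 ≡ 49^2 = 2401 ≡ 1172 (mod 1229)
7^8 = (7^4)^2 ≡ 1172^2 = 1373584 ≡ 791 (mod 1229)
7^16 = (7^8)^2 ≡ 791^2 = 625681 ≡ 120 (mod 1229)
7^32 = (7^16)^2 ≡ 120^2 = 14400 ≡ 881 (mod 1229)
7^36 = 7^32 · 7^4 ≡ 881 · 1172 ≡ 172 (mod 1229).
So A = 172. Jonas then computes K = A^b mod p = 172^28 mod 1229.
172^1 ≡ 172 (mod 1229)
172^2 = (172^1)^2 ≡ 172^2 = 29584 ≡ 88 (mod 1229)
172^4 = (172^2)^2 ≡ 88^2 = 7744 ≡ 370 (mod 1229)
172^8 = (172^4)^2 ≡ 370^2 = 136900 ≡ 481 (mod 1229)
172^16 = (172^8)^2 ≡ 481^2 = 231361 ≡ 309 (mod 1229)
172^28 = 172^16 · 172^8 · 172^4 ≡ 309 · 481 · 370 ≡ 1125 (mod 1229).

1125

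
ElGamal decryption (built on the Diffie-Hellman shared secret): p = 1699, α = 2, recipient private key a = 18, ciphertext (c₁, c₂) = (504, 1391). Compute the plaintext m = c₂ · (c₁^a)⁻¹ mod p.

720

Shared mask s = c₁^a mod p = 504^18 mod 1699.
504^1 ≡ 504 (mod 1699)
504^2 = (504^1)^2 ≡ 504^2 = 254016 ≡ 865 (mod 1699)
504^4 = (504^2)^2 ≡ 865^2 = 748225 ≡ 665 (mod 1699)
504^8 = (504^4)^2 ≡ 665^2 = 442225 ≡ 485 (mod 1699)
504^16 = (504^8)^2 ≡ 485^2 = 235225 ≡ 763 (mod 1699)
504^18 = 504^16 · 504^2 ≡ 763 · 865 ≡ 783 (mod 1699).
So s = 783; s⁻¹ ≡ 792 (mod 1699).
m = c₂ · s⁻¹ mod 1699 = 1391 · 792 mod 1699 = 720.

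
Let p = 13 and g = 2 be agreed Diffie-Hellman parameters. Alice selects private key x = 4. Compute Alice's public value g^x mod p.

3

Public value = 2^4 mod 13.
2^1 ≡ 2 (mod 13)
2^2 = (2^1)^2 ≡ 2^2 = 4 ≡ 4 (mod 13)
2^4 = (2^2)^2 ≡ 4^2 = 16 ≡ 3 (mod 13)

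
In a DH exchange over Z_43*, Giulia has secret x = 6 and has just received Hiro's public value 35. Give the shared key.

Shared key K = 35^6 mod 43.
35^1 ≡ 35 (mod 43)
35^2 = (35^1)^2 ≡ 35^2 = 1225 ≡ 21 (mod 43)
35^4 = (35^2)^2 ≡ 21^2 = 441 ≡ 11 (mod 43)
35^6 = 35^4 · 35^2 ≡ 11 · 21 ≡ 16 (mod 43).

16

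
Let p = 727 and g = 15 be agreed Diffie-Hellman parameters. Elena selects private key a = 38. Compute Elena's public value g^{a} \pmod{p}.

211

Public value = 15^{38} \pmod{727}.
15^1 ≡ 15 (mod 727)
15^2 = (15^1)^2 ≡ 15^2 = 225 ≡ 225 (mod 727)
15^4 = (15^2)^2 ≡ 225^2 = 50625 ≡ 462 (mod 727)
15^8 = (15^4)^2 ≡ 462^2 = 213444 ≡ 433 (mod 727)
15^16 = (15^8)^2 ≡ 433^2 = 187489 ≡ 650 (mod 727)
15^32 = (15^16)^2 ≡ 650^2 = 422500 ≡ 113 (mod 727)
15^38 = 15^32 · 15^4 · 15^2 ≡ 113 · 462 · 225 ≡ 211 (mod 727).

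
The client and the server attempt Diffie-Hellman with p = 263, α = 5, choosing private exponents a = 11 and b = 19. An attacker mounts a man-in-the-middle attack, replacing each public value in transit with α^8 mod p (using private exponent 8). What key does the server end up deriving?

149

The server receives an attacker's public value M = 5^8 mod 263 instead of the honest one.
5^1 ≡ 5 (mod 263)
5^2 = (5^1)^2 ≡ 5^2 = 25 ≡ 25 (mod 263)
5^4 = (5^2)^2 ≡ 25^2 = 625 ≡ 99 (mod 263)
5^8 = (5^4)^2 ≡ 99^2 = 9801 ≡ 70 (mod 263)
So M = 70. The server computes K = M^19 mod 263.
70^1 ≡ 70 (mod 263)
70^2 = (70^1)^2 ≡ 70^2 = 4900 ≡ 166 (mod 263)
70^4 = (70^2)^2 ≡ 166^2 = 27556 ≡ 204 (mod 263)
70^8 = (70^4)^2 ≡ 204^2 = 41616 ≡ 62 (mod 263)
70^16 = (70^8)^2 ≡ 62^2 = 3844 ≡ 162 (mod 263)
70^19 = 70^16 · 70^2 · 70^1 ≡ 162 · 166 · 70 ≡ 149 (mod 263).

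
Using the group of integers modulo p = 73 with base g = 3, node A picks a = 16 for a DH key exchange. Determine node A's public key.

Public value = 3^16 (mod 73).
3^1 ≡ 3 (mod 73)
3^2 = (3^1)^2 ≡ 3^2 = 9 ≡ 9 (mod 73)
3^4 = (3^2)^2 ≡ 9^2 = 81 ≡ 8 (mod 73)
3^8 = (3^4)^2 ≡ 8^2 = 64 ≡ 64 (mod 73)
3^16 = (3^8)^2 ≡ 64^2 = 4096 ≡ 8 (mod 73)

8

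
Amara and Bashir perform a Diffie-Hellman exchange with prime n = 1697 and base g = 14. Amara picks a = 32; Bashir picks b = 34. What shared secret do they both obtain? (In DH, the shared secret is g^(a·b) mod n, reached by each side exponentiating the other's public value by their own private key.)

Amara sends A = g^a mod n = 14^32 mod 1697.
14^1 ≡ 14 (mod 1697)
14^2 = (14^1)^2 ≡ 14^2 = 196 ≡ 196 (mod 1697)
14^4 = (14^2)^2 ≡ 196^2 = 38416 ≡ 1082 (mod 1697)
14^8 = (14^4)^2 ≡ 1082^2 = 1170724 ≡ 1491 (mod 1697)
14^16 = (14^8)^2 ≡ 1491^2 = 2223081 ≡ 11 (mod 1697)
14^32 = (14^16)^2 ≡ 11^2 = 121 ≡ 121 (mod 1697)
So A = 121. Bashir then computes K = A^b mod n = 121^34 mod 1697.
121^1 ≡ 121 (mod 1697)
121^2 = (121^1)^2 ≡ 121^2 = 14641 ≡ 1065 (mod 1697)
121^4 = (121^2)^2 ≡ 1065^2 = 1134225 ≡ 629 (mod 1697)
121^8 = (121^4)^2 ≡ 629^2 = 395641 ≡ 240 (mod 1697)
121^16 = (121^8)^2 ≡ 240^2 = 57600 ≡ 1599 (mod 1697)
121^32 = (121^16)^2 ≡ 1599^2 = 2556801 ≡ 1119 (mod 1697)
121^34 = 121^32 · 121^2 ≡ 1119 · 1065 ≡ 441 (mod 1697).

441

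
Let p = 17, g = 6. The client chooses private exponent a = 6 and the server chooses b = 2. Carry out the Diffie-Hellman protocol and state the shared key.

13

The client sends A = g^a mod p = 6^6 mod 17.
6^1 ≡ 6 (mod 17)
6^2 = (6^1)^2 ≡ 6^2 = 36 ≡ 2 (mod 17)
6^4 = (6^2)^2 ≡ 2^2 = 4 ≡ 4 (mod 17)
6^6 = 6^4 · 6^2 ≡ 4 · 2 ≡ 8 (mod 17).
So A = 8. The server then computes K = A^b mod p = 8^2 mod 17.
8^1 ≡ 8 (mod 17)
8^2 = (8^1)^2 ≡ 8^2 = 64 ≡ 13 (mod 17)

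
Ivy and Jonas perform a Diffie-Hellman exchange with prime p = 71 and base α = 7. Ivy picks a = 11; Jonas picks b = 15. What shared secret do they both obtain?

41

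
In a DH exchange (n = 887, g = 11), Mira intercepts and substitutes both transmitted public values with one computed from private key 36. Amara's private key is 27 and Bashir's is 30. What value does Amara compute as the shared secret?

465

Amara receives Mira's public value M = 11^36 mod 887 instead of the honest one.
11^1 ≡ 11 (mod 887)
11^2 = (11^1)^2 ≡ 11^2 = 121 ≡ 121 (mod 887)
11^4 = (11^2)^2 ≡ 121^2 = 14641 ≡ 449 (mod 887)
11^8 = (11^4)^2 ≡ 449^2 = 201601 ≡ 252 (mod 887)
11^16 = (11^8)^2 ≡ 252^2 = 63504 ≡ 527 (mod 887)
11^32 = (11^16)^2 ≡ 527^2 = 277729 ≡ 98 (mod 887)
11^36 = 11^32 · 11^4 ≡ 98 · 449 ≡ 539 (mod 887).
So M = 539. Amara computes K = M^27 mod 887.
539^1 ≡ 539 (mod 887)
539^2 = (539^1)^2 ≡ 539^2 = 290521 ≡ 472 (mod 887)
539^4 = (539^2)^2 ≡ 472^2 = 222784 ≡ 147 (mod 887)
539^8 = (539^4)^2 ≡ 147^2 = 21609 ≡ 321 (mod 887)
539^16 = (539^8)^2 ≡ 321^2 = 103041 ≡ 149 (mod 887)
539^27 = 539^16 · 539^8 · 539^2 · 539^1 ≡ 149 · 321 · 472 · 539 ≡ 465 (mod 887).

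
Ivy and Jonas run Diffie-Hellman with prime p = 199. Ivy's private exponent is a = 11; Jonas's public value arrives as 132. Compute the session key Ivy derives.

Shared key K = 132^11 mod 199.
132^1 ≡ 132 (mod 199)
132^2 = (132^1)^2 ≡ 132^2 = 17424 ≡ 111 (mod 199)
132^4 = (132^2)^2 ≡ 111^2 = 12321 ≡ 182 (mod 199)
132^8 = (132^4)^2 ≡ 182^2 = 33124 ≡ 90 (mod 199)
132^11 = 132^8 · 132^2 · 132^1 ≡ 90 · 111 · 132 ≡ 106 (mod 199).

106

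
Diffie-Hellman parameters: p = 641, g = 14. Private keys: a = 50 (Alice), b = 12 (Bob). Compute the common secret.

487

Bob sends B = g^b mod p = 14^12 mod 641.
14^1 ≡ 14 (mod 641)
14^2 = (14^1)^2 ≡ 14^2 = 196 ≡ 196 (mod 641)
14^4 = (14^2)^2 ≡ 196^2 = 38416 ≡ 597 (mod 641)
14^8 = (14^4)^2 ≡ 597^2 = 356409 ≡ 13 (mod 641)
14^12 = 14^8 · 14^4 ≡ 13 · 597 ≡ 69 (mod 641).
So B = 69. Alice then computes K = B^a mod p = 69^50 mod 641.
69^1 ≡ 69 (mod 641)
69^2 = (69^1)^2 ≡ 69^2 = 4761 ≡ 274 (mod 641)
69^4 = (69^2)^2 ≡ 274^2 = 75076 ≡ 79 (mod 641)
69^8 = (69^4)^2 ≡ 79^2 = 6241 ≡ 472 (mod 641)
69^16 = (69^8)^2 ≡ 472^2 = 222784 ≡ 357 (mod 641)
69^32 = (69^16)^2 ≡ 357^2 = 127449 ≡ 531 (mod 641)
69^50 = 69^32 · 69^16 · 69^2 ≡ 531 · 357 · 274 ≡ 487 (mod 641).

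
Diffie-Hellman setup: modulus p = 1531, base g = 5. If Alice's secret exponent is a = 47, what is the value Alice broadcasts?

Public value = 5^{47} \pmod{1531}.
5^1 ≡ 5 (mod 1531)
5^2 = (5^1)^2 ≡ 5^2 = 25 ≡ 25 (mod 1531)
5^4 = (5^2)^2 ≡ 25^2 = 625 ≡ 625 (mod 1531)
5^8 = (5^4)^2 ≡ 625^2 = 390625 ≡ 220 (mod 1531)
5^16 = (5^8)^2 ≡ 220^2 = 48400 ≡ 939 (mod 1531)
5^32 = (5^16)^2 ≡ 939^2 = 881721 ≡ 1396 (mod 1531)
5^47 = 5^32 · 5^8 · 5^4 · 5^2 · 5^1 ≡ 1396 · 220 · 625 · 25 · 5 ≡ 674 (mod 1531).

674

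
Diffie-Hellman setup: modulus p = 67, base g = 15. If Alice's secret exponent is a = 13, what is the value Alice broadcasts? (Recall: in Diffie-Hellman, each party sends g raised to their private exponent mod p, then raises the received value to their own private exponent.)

24

Public value = 15^13 mod 67.
15^1 ≡ 15 (mod 67)
15^2 = (15^1)^2 ≡ 15^2 = 225 ≡ 24 (mod 67)
15^4 = (15^2)^2 ≡ 24^2 = 576 ≡ 40 (mod 67)
15^8 = (15^4)^2 ≡ 40^2 = 1600 ≡ 59 (mod 67)
15^13 = 15^8 · 15^4 · 15^1 ≡ 59 · 40 · 15 ≡ 24 (mod 67).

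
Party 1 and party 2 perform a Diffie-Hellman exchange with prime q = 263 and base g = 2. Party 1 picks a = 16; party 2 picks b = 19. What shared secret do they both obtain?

100

Party 1 sends A = g^a mod q = 2^16 mod 263.
2^1 ≡ 2 (mod 263)
2^2 = (2^1)^2 ≡ 2^2 = 4 ≡ 4 (mod 263)
2^4 = (2^2)^2 ≡ 4^2 = 16 ≡ 16 (mod 263)
2^8 = (2^4)^2 ≡ 16^2 = 256 ≡ 256 (mod 263)
2^16 = (2^8)^2 ≡ 256^2 = 65536 ≡ 49 (mod 263)
So A = 49. Party 2 then computes K = A^b mod q = 49^19 mod 263.
49^1 ≡ 49 (mod 263)
49^2 = (49^1)^2 ≡ 49^2 = 2401 ≡ 34 (mod 263)
49^4 = (49^2)^2 ≡ 34^2 = 1156 ≡ 104 (mod 263)
49^8 = (49^4)^2 ≡ 104^2 = 10816 ≡ 33 (mod 263)
49^16 = (49^8)^2 ≡ 33^2 = 1089 ≡ 37 (mod 263)
49^19 = 49^16 · 49^2 · 49^1 ≡ 37 · 34 · 49 ≡ 100 (mod 263).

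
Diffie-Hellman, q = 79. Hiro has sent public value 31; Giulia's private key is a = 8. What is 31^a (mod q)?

42

Shared key K = 31^8 mod 79.
31^1 ≡ 31 (mod 79)
31^2 = (31^1)^2 ≡ 31^2 = 961 ≡ 13 (mod 79)
31^4 = (31^2)^2 ≡ 13^2 = 169 ≡ 11 (mod 79)
31^8 = (31^4)^2 ≡ 11^2 = 121 ≡ 42 (mod 79)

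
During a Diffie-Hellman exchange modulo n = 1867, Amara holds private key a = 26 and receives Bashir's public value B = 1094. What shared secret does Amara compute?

838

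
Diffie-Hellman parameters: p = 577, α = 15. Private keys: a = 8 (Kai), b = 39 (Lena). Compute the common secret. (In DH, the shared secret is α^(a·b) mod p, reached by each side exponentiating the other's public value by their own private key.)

513

Kai sends A = α^a mod p = 15^8 mod 577.
15^1 ≡ 15 (mod 577)
15^2 = (15^1)^2 ≡ 15^2 = 225 ≡ 225 (mod 577)
15^4 = (15^2)^2 ≡ 225^2 = 50625 ≡ 426 (mod 577)
15^8 = (15^4)^2 ≡ 426^2 = 181476 ≡ 298 (mod 577)
So A = 298. Lena then computes K = A^b mod p = 298^39 mod 577.
298^1 ≡ 298 (mod 577)
298^2 = (298^1)^2 ≡ 298^2 = 88804 ≡ 523 (mod 577)
298^4 = (298^2)^2 ≡ 523^2 = 273529 ≡ 31 (mod 577)
298^8 = (298^4)^2 ≡ 31^2 = 961 ≡ 384 (mod 577)
298^16 = (298^8)^2 ≡ 384^2 = 147456 ≡ 321 (mod 577)
298^32 = (298^16)^2 ≡ 321^2 = 103041 ≡ 335 (mod 577)
298^39 = 298^32 · 298^4 · 298^2 · 298^1 ≡ 335 · 31 · 523 · 298 ≡ 513 (mod 577).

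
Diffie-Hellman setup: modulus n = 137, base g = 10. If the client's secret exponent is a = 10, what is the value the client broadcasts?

Public value = 10^10 mod 137.
10^1 ≡ 10 (mod 137)
10^2 = (10^1)^2 ≡ 10^2 = 100 ≡ 100 (mod 137)
10^4 = (10^2)^2 ≡ 100^2 = 10000 ≡ 136 (mod 137)
10^8 = (10^4)^2 ≡ 136^2 = 18496 ≡ 1 (mod 137)
10^10 = 10^8 · 10^2 ≡ 1 · 100 ≡ 100 (mod 137).

100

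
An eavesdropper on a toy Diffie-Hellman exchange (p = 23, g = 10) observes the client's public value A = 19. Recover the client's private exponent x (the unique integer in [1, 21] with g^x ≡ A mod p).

5

Try successive powers of 10 modulo 23:
10^1 ≡ 10
10^2 ≡ 8
10^3 ≡ 11
10^4 ≡ 18
10^5 ≡ 19
Found: x = 5.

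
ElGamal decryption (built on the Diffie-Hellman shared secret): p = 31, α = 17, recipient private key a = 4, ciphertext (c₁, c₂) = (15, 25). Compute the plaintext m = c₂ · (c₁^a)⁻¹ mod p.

Shared mask s = c₁^a mod p = 15^4 mod 31.
15^1 ≡ 15 (mod 31)
15^2 = (15^1)^2 ≡ 15^2 = 225 ≡ 8 (mod 31)
15^4 = (15^2)^2 ≡ 8^2 = 64 ≡ 2 (mod 31)
So s = 2; s⁻¹ ≡ 16 (mod 31).
m = c₂ · s⁻¹ mod 31 = 25 · 16 mod 31 = 28.

28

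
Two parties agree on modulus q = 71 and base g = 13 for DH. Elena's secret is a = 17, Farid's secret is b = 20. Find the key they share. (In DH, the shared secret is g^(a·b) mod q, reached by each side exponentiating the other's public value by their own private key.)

Farid sends B = g^b mod q = 13^20 mod 71.
13^1 ≡ 13 (mod 71)
13^2 = (13^1)^2 ≡ 13^2 = 169 ≡ 27 (mod 71)
13^4 = (13^2)^2 ≡ 27^2 = 729 ≡ 19 (mod 71)
13^8 = (13^4)^2 ≡ 19^2 = 361 ≡ 6 (mod 71)
13^16 = (13^8)^2 ≡ 6^2 = 36 ≡ 36 (mod 71)
13^20 = 13^16 · 13^4 ≡ 36 · 19 ≡ 45 (mod 71).
So B = 45. Elena then computes K = B^a mod q = 45^17 mod 71.
45^1 ≡ 45 (mod 71)
45^2 = (45^1)^2 ≡ 45^2 = 2025 ≡ 37 (mod 71)
45^4 = (45^2)^2 ≡ 37^2 = 1369 ≡ 20 (mod 71)
45^8 = (45^4)^2 ≡ 20^2 = 400 ≡ 45 (mod 71)
45^16 = (45^8)^2 ≡ 45^2 = 2025 ≡ 37 (mod 71)
45^17 = 45^16 · 45^1 ≡ 37 · 45 ≡ 32 (mod 71).

32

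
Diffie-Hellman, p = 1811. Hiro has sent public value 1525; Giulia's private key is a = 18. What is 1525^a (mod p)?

881

Shared key K = 1525^18 mod 1811.
1525^1 ≡ 1525 (mod 1811)
1525^2 = (1525^1)^2 ≡ 1525^2 = 2325625 ≡ 301 (mod 1811)
1525^4 = (1525^2)^2 ≡ 301^2 = 90601 ≡ 51 (mod 1811)
1525^8 = (1525^4)^2 ≡ 51^2 = 2601 ≡ 790 (mod 1811)
1525^16 = (1525^8)^2 ≡ 790^2 = 624100 ≡ 1116 (mod 1811)
1525^18 = 1525^16 · 1525^2 ≡ 1116 · 301 ≡ 881 (mod 1811).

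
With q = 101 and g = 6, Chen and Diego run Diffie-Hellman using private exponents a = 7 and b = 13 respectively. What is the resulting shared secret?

6

Chen sends A = g^a mod q = 6^7 mod 101.
6^1 ≡ 6 (mod 101)
6^2 = (6^1)^2 ≡ 6^2 = 36 ≡ 36 (mod 101)
6^4 = (6^2)^2 ≡ 36^2 = 1296 ≡ 84 (mod 101)
6^7 = 6^4 · 6^2 · 6^1 ≡ 84 · 36 · 6 ≡ 65 (mod 101).
So A = 65. Diego then computes K = A^b mod q = 65^13 mod 101.
65^1 ≡ 65 (mod 101)
65^2 = (65^1)^2 ≡ 65^2 = 4225 ≡ 84 (mod 101)
65^4 = (65^2)^2 ≡ 84^2 = 7056 ≡ 87 (mod 101)
65^8 = (65^4)^2 ≡ 87^2 = 7569 ≡ 95 (mod 101)
65^13 = 65^8 · 65^4 · 65^1 ≡ 95 · 87 · 65 ≡ 6 (mod 101).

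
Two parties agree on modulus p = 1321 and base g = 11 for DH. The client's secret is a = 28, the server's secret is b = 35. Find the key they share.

The client sends A = g^a mod p = 11^28 mod 1321.
11^1 ≡ 11 (mod 1321)
11^2 = (11^1)^2 ≡ 11^2 = 121 ≡ 121 (mod 1321)
11^4 = (11^2)^2 ≡ 121^2 = 14641 ≡ 110 (mod 1321)
11^8 = (11^4)^2 ≡ 110^2 = 12100 ≡ 211 (mod 1321)
11^16 = (11^8)^2 ≡ 211^2 = 44521 ≡ 928 (mod 1321)
11^28 = 11^16 · 11^8 · 11^4 ≡ 928 · 211 · 110 ≡ 1296 (mod 1321).
So A = 1296. The server then computes K = A^b mod p = 1296^35 mod 1321.
1296^1 ≡ 1296 (mod 1321)
1296^2 = (1296^1)^2 ≡ 1296^2 = 1679616 ≡ 625 (mod 1321)
1296^4 = (1296^2)^2 ≡ 625^2 = 390625 ≡ 930 (mod 1321)
1296^8 = (1296^4)^2 ≡ 930^2 = 864900 ≡ 966 (mod 1321)
1296^16 = (1296^8)^2 ≡ 966^2 = 933156 ≡ 530 (mod 1321)
1296^32 = (1296^16)^2 ≡ 530^2 = 280900 ≡ 848 (mod 1321)
1296^35 = 1296^32 · 1296^2 · 1296^1 ≡ 848 · 625 · 1296 ≡ 951 (mod 1321).

951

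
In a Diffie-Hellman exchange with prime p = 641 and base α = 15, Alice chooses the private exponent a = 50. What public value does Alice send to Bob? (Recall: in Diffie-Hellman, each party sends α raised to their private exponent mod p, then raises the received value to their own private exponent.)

141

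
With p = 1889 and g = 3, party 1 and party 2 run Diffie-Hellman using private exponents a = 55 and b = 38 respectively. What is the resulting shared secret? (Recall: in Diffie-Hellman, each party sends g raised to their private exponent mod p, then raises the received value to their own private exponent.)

Party 1 sends A = g^a mod p = 3^55 mod 1889.
3^1 ≡ 3 (mod 1889)
3^2 = (3^1)^2 ≡ 3^2 = 9 ≡ 9 (mod 1889)
3^4 = (3^2)^2 ≡ 9^2 = 81 ≡ 81 (mod 1889)
3^8 = (3^4)^2 ≡ 81^2 = 6561 ≡ 894 (mod 1889)
3^16 = (3^8)^2 ≡ 894^2 = 799236 ≡ 189 (mod 1889)
3^32 = (3^16)^2 ≡ 189^2 = 35721 ≡ 1719 (mod 1889)
3^55 = 3^32 · 3^16 · 3^4 · 3^2 · 3^1 ≡ 1719 · 189 · 81 · 9 · 3 ≡ 601 (mod 1889).
So A = 601. Party 2 then computes K = A^b mod p = 601^38 mod 1889.
601^1 ≡ 601 (mod 1889)
601^2 = (601^1)^2 ≡ 601^2 = 361201 ≡ 402 (mod 1889)
601^4 = (601^2)^2 ≡ 402^2 = 161604 ≡ 1039 (mod 1889)
601^8 = (601^4)^2 ≡ 1039^2 = 1079521 ≡ 902 (mod 1889)
601^16 = (601^8)^2 ≡ 902^2 = 813604 ≡ 1334 (mod 1889)
601^32 = (601^16)^2 ≡ 1334^2 = 1779556 ≡ 118 (mod 1889)
601^38 = 601^32 · 601^4 · 601^2 ≡ 118 · 1039 · 402 ≡ 105 (mod 1889).

105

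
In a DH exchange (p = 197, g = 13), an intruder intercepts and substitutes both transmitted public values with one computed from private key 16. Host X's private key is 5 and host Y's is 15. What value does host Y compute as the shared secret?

23

Host Y receives an intruder's public value M = 13^16 mod 197 instead of the honest one.
13^1 ≡ 13 (mod 197)
13^2 = (13^1)^2 ≡ 13^2 = 169 ≡ 169 (mod 197)
13^4 = (13^2)^2 ≡ 169^2 = 28561 ≡ 193 (mod 197)
13^8 = (13^4)^2 ≡ 193^2 = 37249 ≡ 16 (mod 197)
13^16 = (13^8)^2 ≡ 16^2 = 256 ≡ 59 (mod 197)
So M = 59. Host Y computes K = M^15 mod 197.
59^1 ≡ 59 (mod 197)
59^2 = (59^1)^2 ≡ 59^2 = 3481 ≡ 132 (mod 197)
59^4 = (59^2)^2 ≡ 132^2 = 17424 ≡ 88 (mod 197)
59^8 = (59^4)^2 ≡ 88^2 = 7744 ≡ 61 (mod 197)
59^15 = 59^8 · 59^4 · 59^2 · 59^1 ≡ 61 · 88 · 132 · 59 ≡ 23 (mod 197).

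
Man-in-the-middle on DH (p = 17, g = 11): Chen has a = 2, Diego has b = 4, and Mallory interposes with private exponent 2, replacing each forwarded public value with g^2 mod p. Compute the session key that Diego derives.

Diego receives Mallory's public value M = 11^2 mod 17 instead of the honest one.
11^1 ≡ 11 (mod 17)
11^2 = (11^1)^2 ≡ 11^2 = 121 ≡ 2 (mod 17)
So M = 2. Diego computes K = M^4 mod 17.
2^1 ≡ 2 (mod 17)
2^2 = (2^1)^2 ≡ 2^2 = 4 ≡ 4 (mod 17)
2^4 = (2^2)^2 ≡ 4^2 = 16 ≡ 16 (mod 17)

16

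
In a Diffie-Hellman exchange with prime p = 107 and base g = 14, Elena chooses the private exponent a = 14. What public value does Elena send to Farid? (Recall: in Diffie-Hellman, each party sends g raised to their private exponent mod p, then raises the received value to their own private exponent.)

49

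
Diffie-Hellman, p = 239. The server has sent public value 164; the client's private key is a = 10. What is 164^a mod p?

163

Shared key K = 164^10 mod 239.
164^1 ≡ 164 (mod 239)
164^2 = (164^1)^2 ≡ 164^2 = 26896 ≡ 128 (mod 239)
164^4 = (164^2)^2 ≡ 128^2 = 16384 ≡ 132 (mod 239)
164^8 = (164^4)^2 ≡ 132^2 = 17424 ≡ 216 (mod 239)
164^10 = 164^8 · 164^2 ≡ 216 · 128 ≡ 163 (mod 239).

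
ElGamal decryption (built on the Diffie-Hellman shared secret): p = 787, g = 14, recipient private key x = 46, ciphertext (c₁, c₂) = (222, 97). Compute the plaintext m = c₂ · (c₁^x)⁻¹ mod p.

292

Shared mask s = c₁^x mod p = 222^46 mod 787.
222^1 ≡ 222 (mod 787)
222^2 = (222^1)^2 ≡ 222^2 = 49284 ≡ 490 (mod 787)
222^4 = (222^2)^2 ≡ 490^2 = 240100 ≡ 65 (mod 787)
222^8 = (222^4)^2 ≡ 65^2 = 4225 ≡ 290 (mod 787)
222^16 = (222^8)^2 ≡ 290^2 = 84100 ≡ 678 (mod 787)
222^32 = (222^16)^2 ≡ 678^2 = 459684 ≡ 76 (mod 787)
222^46 = 222^32 · 222^8 · 222^4 · 222^2 ≡ 76 · 290 · 65 · 490 ≡ 693 (mod 787).
So s = 693; s⁻¹ ≡ 360 (mod 787).
m = c₂ · s⁻¹ mod 787 = 97 · 360 mod 787 = 292.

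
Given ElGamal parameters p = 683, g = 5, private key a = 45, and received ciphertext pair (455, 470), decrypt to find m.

35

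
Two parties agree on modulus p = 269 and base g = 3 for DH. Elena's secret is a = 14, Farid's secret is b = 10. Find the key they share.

78

Farid sends B = g^b mod p = 3^10 mod 269.
3^1 ≡ 3 (mod 269)
3^2 = (3^1)^2 ≡ 3^2 = 9 ≡ 9 (mod 269)
3^4 = (3^2)^2 ≡ 9^2 = 81 ≡ 81 (mod 269)
3^8 = (3^4)^2 ≡ 81^2 = 6561 ≡ 105 (mod 269)
3^10 = 3^8 · 3^2 ≡ 105 · 9 ≡ 138 (mod 269).
So B = 138. Elena then computes K = B^a mod p = 138^14 mod 269.
138^1 ≡ 138 (mod 269)
138^2 = (138^1)^2 ≡ 138^2 = 19044 ≡ 214 (mod 269)
138^4 = (138^2)^2 ≡ 214^2 = 45796 ≡ 66 (mod 269)
138^8 = (138^4)^2 ≡ 66^2 = 4356 ≡ 52 (mod 269)
138^14 = 138^8 · 138^4 · 138^2 ≡ 52 · 66 · 214 ≡ 78 (mod 269).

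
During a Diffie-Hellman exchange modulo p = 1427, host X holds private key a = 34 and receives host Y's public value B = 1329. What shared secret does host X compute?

319

Shared key K = 1329^34 mod 1427.
1329^1 ≡ 1329 (mod 1427)
1329^2 = (1329^1)^2 ≡ 1329^2 = 1766241 ≡ 1042 (mod 1427)
1329^4 = (1329^2)^2 ≡ 1042^2 = 1085764 ≡ 1244 (mod 1427)
1329^8 = (1329^4)^2 ≡ 1244^2 = 1547536 ≡ 668 (mod 1427)
1329^16 = (1329^8)^2 ≡ 668^2 = 446224 ≡ 1000 (mod 1427)
1329^32 = (1329^16)^2 ≡ 1000^2 = 1000000 ≡ 1100 (mod 1427)
1329^34 = 1329^32 · 1329^2 ≡ 1100 · 1042 ≡ 319 (mod 1427).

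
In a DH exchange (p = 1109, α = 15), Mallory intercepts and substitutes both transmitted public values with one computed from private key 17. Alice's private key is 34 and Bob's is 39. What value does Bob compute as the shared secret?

Bob receives Mallory's public value M = 15^17 mod 1109 instead of the honest one.
15^1 ≡ 15 (mod 1109)
15^2 = (15^1)^2 ≡ 15^2 = 225 ≡ 225 (mod 1109)
15^4 = (15^2)^2 ≡ 225^2 = 50625 ≡ 720 (mod 1109)
15^8 = (15^4)^2 ≡ 720^2 = 518400 ≡ 497 (mod 1109)
15^16 = (15^8)^2 ≡ 497^2 = 247009 ≡ 811 (mod 1109)
15^17 = 15^16 · 15^1 ≡ 811 · 15 ≡ 1075 (mod 1109).
So M = 1075. Bob computes K = M^39 mod 1109.
1075^1 ≡ 1075 (mod 1109)
1075^2 = (1075^1)^2 ≡ 1075^2 = 1155625 ≡ 47 (mod 1109)
1075^4 = (1075^2)^2 ≡ 47^2 = 2209 ≡ 1100 (mod 1109)
1075^8 = (1075^4)^2 ≡ 1100^2 = 1210000 ≡ 81 (mod 1109)
1075^16 = (1075^8)^2 ≡ 81^2 = 6561 ≡ 1016 (mod 1109)
1075^32 = (1075^16)^2 ≡ 1016^2 = 1032256 ≡ 886 (mod 1109)
1075^39 = 1075^32 · 1075^4 · 1075^2 · 1075^1 ≡ 886 · 1100 · 47 · 1075 ≡ 42 (mod 1109).

42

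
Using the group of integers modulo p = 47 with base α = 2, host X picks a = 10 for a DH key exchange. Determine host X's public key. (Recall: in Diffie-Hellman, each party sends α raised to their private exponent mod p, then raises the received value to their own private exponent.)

37

Public value = 2^10 mod 47.
2^1 ≡ 2 (mod 47)
2^2 = (2^1)^2 ≡ 2^2 = 4 ≡ 4 (mod 47)
2^4 = (2^2)^2 ≡ 4^2 = 16 ≡ 16 (mod 47)
2^8 = (2^4)^2 ≡ 16^2 = 256 ≡ 21 (mod 47)
2^10 = 2^8 · 2^2 ≡ 21 · 4 ≡ 37 (mod 47).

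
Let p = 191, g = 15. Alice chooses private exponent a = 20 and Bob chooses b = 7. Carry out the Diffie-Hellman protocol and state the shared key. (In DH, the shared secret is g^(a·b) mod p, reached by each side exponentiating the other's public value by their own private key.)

69

Alice sends A = g^a mod p = 15^20 mod 191.
15^1 ≡ 15 (mod 191)
15^2 = (15^1)^2 ≡ 15^2 = 225 ≡ 34 (mod 191)
15^4 = (15^2)^2 ≡ 34^2 = 1156 ≡ 10 (mod 191)
15^8 = (15^4)^2 ≡ 10^2 = 100 ≡ 100 (mod 191)
15^16 = (15^8)^2 ≡ 100^2 = 10000 ≡ 68 (mod 191)
15^20 = 15^16 · 15^4 ≡ 68 · 10 ≡ 107 (mod 191).
So A = 107. Bob then computes K = A^b mod p = 107^7 mod 191.
107^1 ≡ 107 (mod 191)
107^2 = (107^1)^2 ≡ 107^2 = 11449 ≡ 180 (mod 191)
107^4 = (107^2)^2 ≡ 180^2 = 32400 ≡ 121 (mod 191)
107^7 = 107^4 · 107^2 · 107^1 ≡ 121 · 180 · 107 ≡ 69 (mod 191).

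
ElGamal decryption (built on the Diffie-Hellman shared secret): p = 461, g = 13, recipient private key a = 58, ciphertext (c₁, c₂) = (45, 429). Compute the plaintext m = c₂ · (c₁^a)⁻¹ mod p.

Shared mask s = c₁^a mod p = 45^58 mod 461.
45^1 ≡ 45 (mod 461)
45^2 = (45^1)^2 ≡ 45^2 = 2025 ≡ 181 (mod 461)
45^4 = (45^2)^2 ≡ 181^2 = 32761 ≡ 30 (mod 461)
45^8 = (45^4)^2 ≡ 30^2 = 900 ≡ 439 (mod 461)
45^16 = (45^8)^2 ≡ 439^2 = 192721 ≡ 23 (mod 461)
45^32 = (45^16)^2 ≡ 23^2 = 529 ≡ 68 (mod 461)
45^58 = 45^32 · 45^16 · 45^8 · 45^2 ≡ 68 · 23 · 439 · 181 ≡ 262 (mod 461).
So s = 262; s⁻¹ ≡ 322 (mod 461).
m = c₂ · s⁻¹ mod 461 = 429 · 322 mod 461 = 299.

299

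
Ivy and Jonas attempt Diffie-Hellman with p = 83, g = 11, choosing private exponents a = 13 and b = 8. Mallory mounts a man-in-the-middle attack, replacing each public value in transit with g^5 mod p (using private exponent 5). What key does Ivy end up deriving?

Ivy receives Mallory's public value M = 11^5 mod 83 instead of the honest one.
11^1 ≡ 11 (mod 83)
11^2 = (11^1)^2 ≡ 11^2 = 121 ≡ 38 (mod 83)
11^4 = (11^2)^2 ≡ 38^2 = 1444 ≡ 33 (mod 83)
11^5 = 11^4 · 11^1 ≡ 33 · 11 ≡ 31 (mod 83).
So M = 31. Ivy computes K = M^13 mod 83.
31^1 ≡ 31 (mod 83)
31^2 = (31^1)^2 ≡ 31^2 = 961 ≡ 48 (mod 83)
31^4 = (31^2)^2 ≡ 48^2 = 2304 ≡ 63 (mod 83)
31^8 = (31^4)^2 ≡ 63^2 = 3969 ≡ 68 (mod 83)
31^13 = 31^8 · 31^4 · 31^1 ≡ 68 · 63 · 31 ≡ 4 (mod 83).

4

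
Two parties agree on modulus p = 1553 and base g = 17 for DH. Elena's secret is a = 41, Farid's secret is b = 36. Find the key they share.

Farid sends B = g^b mod p = 17^36 mod 1553.
17^1 ≡ 17 (mod 1553)
17^2 = (17^1)^2 ≡ 17^2 = 289 ≡ 289 (mod 1553)
17^4 = (17^2)^2 ≡ 289^2 = 83521 ≡ 1212 (mod 1553)
17^8 = (17^4)^2 ≡ 1212^2 = 1468944 ≡ 1359 (mod 1553)
17^16 = (17^8)^2 ≡ 1359^2 = 1846881 ≡ 364 (mod 1553)
17^32 = (17^16)^2 ≡ 364^2 = 132496 ≡ 491 (mod 1553)
17^36 = 17^32 · 17^4 ≡ 491 · 1212 ≡ 293 (mod 1553).
So B = 293. Elena then computes K = B^a mod p = 293^41 mod 1553.
293^1 ≡ 293 (mod 1553)
293^2 = (293^1)^2 ≡ 293^2 = 85849 ≡ 434 (mod 1553)
293^4 = (293^2)^2 ≡ 434^2 = 188356 ≡ 443 (mod 1553)
293^8 = (293^4)^2 ≡ 443^2 = 196249 ≡ 571 (mod 1553)
293^16 = (293^8)^2 ≡ 571^2 = 326041 ≡ 1464 (mod 1553)
293^32 = (293^16)^2 ≡ 1464^2 = 2143296 ≡ 156 (mod 1553)
293^41 = 293^32 · 293^8 · 293^1 ≡ 156 · 571 · 293 ≡ 1103 (mod 1553).

1103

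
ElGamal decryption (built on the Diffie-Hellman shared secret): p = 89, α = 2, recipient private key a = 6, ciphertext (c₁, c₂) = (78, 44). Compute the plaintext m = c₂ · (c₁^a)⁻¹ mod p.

25

Shared mask s = c₁^a mod p = 78^6 mod 89.
78^1 ≡ 78 (mod 89)
78^2 = (78^1)^2 ≡ 78^2 = 6084 ≡ 32 (mod 89)
78^4 = (78^2)^2 ≡ 32^2 = 1024 ≡ 45 (mod 89)
78^6 = 78^4 · 78^2 ≡ 45 · 32 ≡ 16 (mod 89).
So s = 16; s⁻¹ ≡ 39 (mod 89).
m = c₂ · s⁻¹ mod 89 = 44 · 39 mod 89 = 25.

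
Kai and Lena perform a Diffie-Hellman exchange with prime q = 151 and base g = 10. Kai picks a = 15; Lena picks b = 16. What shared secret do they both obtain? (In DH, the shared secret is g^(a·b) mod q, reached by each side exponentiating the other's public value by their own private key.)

Kai sends A = g^a mod q = 10^15 mod 151.
10^1 ≡ 10 (mod 151)
10^2 = (10^1)^2 ≡ 10^2 = 100 ≡ 100 (mod 151)
10^4 = (10^2)^2 ≡ 100^2 = 10000 ≡ 34 (mod 151)
10^8 = (10^4)^2 ≡ 34^2 = 1156 ≡ 99 (mod 151)
10^15 = 10^8 · 10^4 · 10^2 · 10^1 ≡ 99 · 34 · 100 · 10 ≡ 59 (mod 151).
So A = 59. Lena then computes K = A^b mod q = 59^16 mod 151.
59^1 ≡ 59 (mod 151)
59^2 = (59^1)^2 ≡ 59^2 = 3481 ≡ 8 (mod 151)
59^4 = (59^2)^2 ≡ 8^2 = 64 ≡ 64 (mod 151)
59^8 = (59^4)^2 ≡ 64^2 = 4096 ≡ 19 (mod 151)
59^16 = (59^8)^2 ≡ 19^2 = 361 ≡ 59 (mod 151)

59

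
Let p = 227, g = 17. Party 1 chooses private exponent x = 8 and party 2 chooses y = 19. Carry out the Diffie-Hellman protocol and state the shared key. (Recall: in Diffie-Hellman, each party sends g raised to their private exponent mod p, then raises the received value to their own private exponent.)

Party 1 sends A = g^x mod p = 17^8 mod 227.
17^1 ≡ 17 (mod 227)
17^2 = (17^1)^2 ≡ 17^2 = 289 ≡ 62 (mod 227)
17^4 = (17^2)^2 ≡ 62^2 = 3844 ≡ 212 (mod 227)
17^8 = (17^4)^2 ≡ 212^2 = 44944 ≡ 225 (mod 227)
So A = 225. Party 2 then computes K = A^y mod p = 225^19 mod 227.
225^1 ≡ 225 (mod 227)
225^2 = (225^1)^2 ≡ 225^2 = 50625 ≡ 4 (mod 227)
225^4 = (225^2)^2 ≡ 4^2 = 16 ≡ 16 (mod 227)
225^8 = (225^4)^2 ≡ 16^2 = 256 ≡ 29 (mod 227)
225^16 = (225^8)^2 ≡ 29^2 = 841 ≡ 160 (mod 227)
225^19 = 225^16 · 225^2 · 225^1 ≡ 160 · 4 · 225 ≡ 82 (mod 227).

82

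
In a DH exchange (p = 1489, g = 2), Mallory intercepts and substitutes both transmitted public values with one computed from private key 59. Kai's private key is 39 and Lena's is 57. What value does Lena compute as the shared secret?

1479

Lena receives Mallory's public value M = 2^59 mod 1489 instead of the honest one.
2^1 ≡ 2 (mod 1489)
2^2 = (2^1)^2 ≡ 2^2 = 4 ≡ 4 (mod 1489)
2^4 = (2^2)^2 ≡ 4^2 = 16 ≡ 16 (mod 1489)
2^8 = (2^4)^2 ≡ 16^2 = 256 ≡ 256 (mod 1489)
2^16 = (2^8)^2 ≡ 256^2 = 65536 ≡ 20 (mod 1489)
2^32 = (2^16)^2 ≡ 20^2 = 400 ≡ 400 (mod 1489)
2^59 = 2^32 · 2^16 · 2^8 · 2^2 · 2^1 ≡ 400 · 20 · 256 · 4 · 2 ≡ 533 (mod 1489).
So M = 533. Lena computes K = M^57 mod 1489.
533^1 ≡ 533 (mod 1489)
533^2 = (533^1)^2 ≡ 533^2 = 284089 ≡ 1179 (mod 1489)
533^4 = (533^2)^2 ≡ 1179^2 = 1390041 ≡ 804 (mod 1489)
533^8 = (533^4)^2 ≡ 804^2 = 646416 ≡ 190 (mod 1489)
533^16 = (533^8)^2 ≡ 190^2 = 36100 ≡ 364 (mod 1489)
533^32 = (533^16)^2 ≡ 364^2 = 132496 ≡ 1464 (mod 1489)
533^57 = 533^32 · 533^16 · 533^8 · 533^1 ≡ 1464 · 364 · 190 · 533 ≡ 1479 (mod 1489).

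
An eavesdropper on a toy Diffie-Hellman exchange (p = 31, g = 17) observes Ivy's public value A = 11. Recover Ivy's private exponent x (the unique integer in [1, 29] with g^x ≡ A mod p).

29

Try successive powers of 17 modulo 31:
17^1 ≡ 17
17^2 ≡ 10
17^3 ≡ 15
17^4 ≡ 7
17^5 ≡ 26
17^6 ≡ 8
17^7 ≡ 12
17^8 ≡ 18
17^9 ≡ 27
17^10 ≡ 25
17^11 ≡ 22
17^12 ≡ 2
17^13 ≡ 3
17^14 ≡ 20
17^15 ≡ 30
17^16 ≡ 14
17^17 ≡ 21
17^18 ≡ 16
17^19 ≡ 24
17^20 ≡ 5
17^21 ≡ 23
17^22 ≡ 19
17^23 ≡ 13
17^24 ≡ 4
17^25 ≡ 6
17^26 ≡ 9
17^27 ≡ 29
17^28 ≡ 28
17^29 ≡ 11
Found: x = 29.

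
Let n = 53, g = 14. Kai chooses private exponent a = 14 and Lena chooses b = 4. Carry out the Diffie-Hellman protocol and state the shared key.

44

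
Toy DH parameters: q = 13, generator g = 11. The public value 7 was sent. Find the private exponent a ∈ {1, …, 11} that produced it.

5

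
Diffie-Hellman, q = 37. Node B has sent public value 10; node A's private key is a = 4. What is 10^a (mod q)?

10

Shared key K = 10^4 mod 37.
10^1 ≡ 10 (mod 37)
10^2 = (10^1)^2 ≡ 10^2 = 100 ≡ 26 (mod 37)
10^4 = (10^2)^2 ≡ 26^2 = 676 ≡ 10 (mod 37)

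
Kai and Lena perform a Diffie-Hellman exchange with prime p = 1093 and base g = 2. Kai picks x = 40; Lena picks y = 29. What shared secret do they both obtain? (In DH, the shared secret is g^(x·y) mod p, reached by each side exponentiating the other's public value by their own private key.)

Kai sends A = g^x mod p = 2^40 mod 1093.
2^1 ≡ 2 (mod 1093)
2^2 = (2^1)^2 ≡ 2^2 = 4 ≡ 4 (mod 1093)
2^4 = (2^2)^2 ≡ 4^2 = 16 ≡ 16 (mod 1093)
2^8 = (2^4)^2 ≡ 16^2 = 256 ≡ 256 (mod 1093)
2^16 = (2^8)^2 ≡ 256^2 = 65536 ≡ 1049 (mod 1093)
2^32 = (2^16)^2 ≡ 1049^2 = 1100401 ≡ 843 (mod 1093)
2^40 = 2^32 · 2^8 ≡ 843 · 256 ≡ 487 (mod 1093).
So A = 487. Lena then computes K = A^y mod p = 487^29 mod 1093.
487^1 ≡ 487 (mod 1093)
487^2 = (487^1)^2 ≡ 487^2 = 237169 ≡ 1081 (mod 1093)
487^4 = (487^2)^2 ≡ 1081^2 = 1168561 ≡ 144 (mod 1093)
487^8 = (487^4)^2 ≡ 144^2 = 20736 ≡ 1062 (mod 1093)
487^16 = (487^8)^2 ≡ 1062^2 = 1127844 ≡ 961 (mod 1093)
487^29 = 487^16 · 487^8 · 487^4 · 487^1 ≡ 961 · 1062 · 144 · 487 ≡ 998 (mod 1093).

998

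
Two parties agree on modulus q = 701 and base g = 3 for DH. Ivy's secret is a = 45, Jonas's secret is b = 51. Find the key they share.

Jonas sends B = g^b mod q = 3^51 mod 701.
3^1 ≡ 3 (mod 701)
3^2 = (3^1)^2 ≡ 3^2 = 9 ≡ 9 (mod 701)
3^4 = (3^2)^2 ≡ 9^2 = 81 ≡ 81 (mod 701)
3^8 = (3^4)^2 ≡ 81^2 = 6561 ≡ 252 (mod 701)
3^16 = (3^8)^2 ≡ 252^2 = 63504 ≡ 414 (mod 701)
3^32 = (3^16)^2 ≡ 414^2 = 171396 ≡ 352 (mod 701)
3^51 = 3^32 · 3^16 · 3^2 · 3^1 ≡ 352 · 414 · 9 · 3 ≡ 644 (mod 701).
So B = 644. Ivy then computes K = B^a mod q = 644^45 mod 701.
644^1 ≡ 644 (mod 701)
644^2 = (644^1)^2 ≡ 644^2 = 414736 ≡ 445 (mod 701)
644^4 = (644^2)^2 ≡ 445^2 = 198025 ≡ 343 (mod 701)
644^8 = (644^4)^2 ≡ 343^2 = 117649 ≡ 582 (mod 701)
644^16 = (644^8)^2 ≡ 582^2 = 338724 ≡ 141 (mod 701)
644^32 = (644^16)^2 ≡ 141^2 = 19881 ≡ 253 (mod 701)
644^45 = 644^32 · 644^8 · 644^4 · 644^1 ≡ 253 · 582 · 343 · 644 ≡ 669 (mod 701).

669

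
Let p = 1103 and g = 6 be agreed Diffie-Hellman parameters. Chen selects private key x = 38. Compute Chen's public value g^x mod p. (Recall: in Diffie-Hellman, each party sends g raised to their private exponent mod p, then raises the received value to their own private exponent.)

Public value = 6^38 mod 1103.
6^1 ≡ 6 (mod 1103)
6^2 = (6^1)^2 ≡ 6^2 = 36 ≡ 36 (mod 1103)
6^4 = (6^2)^2 ≡ 36^2 = 1296 ≡ 193 (mod 1103)
6^8 = (6^4)^2 ≡ 193^2 = 37249 ≡ 850 (mod 1103)
6^16 = (6^8)^2 ≡ 850^2 = 722500 ≡ 35 (mod 1103)
6^32 = (6^16)^2 ≡ 35^2 = 1225 ≡ 122 (mod 1103)
6^38 = 6^32 · 6^4 · 6^2 ≡ 122 · 193 · 36 ≡ 552 (mod 1103).

552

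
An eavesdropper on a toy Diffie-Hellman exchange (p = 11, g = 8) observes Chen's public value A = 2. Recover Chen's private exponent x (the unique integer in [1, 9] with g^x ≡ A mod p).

7

Try successive powers of 8 modulo 11:
8^1 ≡ 8
8^2 ≡ 9
8^3 ≡ 6
8^4 ≡ 4
8^5 ≡ 10
8^6 ≡ 3
8^7 ≡ 2
Found: x = 7.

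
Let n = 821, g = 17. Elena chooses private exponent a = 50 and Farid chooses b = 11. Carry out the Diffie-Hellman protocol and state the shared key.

537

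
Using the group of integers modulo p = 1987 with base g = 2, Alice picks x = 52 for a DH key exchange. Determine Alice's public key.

Public value = 2^52 (mod 1987).
2^1 ≡ 2 (mod 1987)
2^2 = (2^1)^2 ≡ 2^2 = 4 ≡ 4 (mod 1987)
2^4 = (2^2)^2 ≡ 4^2 = 16 ≡ 16 (mod 1987)
2^8 = (2^4)^2 ≡ 16^2 = 256 ≡ 256 (mod 1987)
2^16 = (2^8)^2 ≡ 256^2 = 65536 ≡ 1952 (mod 1987)
2^32 = (2^16)^2 ≡ 1952^2 = 3810304 ≡ 1225 (mod 1987)
2^52 = 2^32 · 2^16 · 2^4 ≡ 1225 · 1952 · 16 ≡ 1502 (mod 1987).

1502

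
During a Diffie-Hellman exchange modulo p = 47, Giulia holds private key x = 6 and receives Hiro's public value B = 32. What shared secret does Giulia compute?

Shared key K = 32^6 mod 47.
32^1 ≡ 32 (mod 47)
32^2 = (32^1)^2 ≡ 32^2 = 1024 ≡ 37 (mod 47)
32^4 = (32^2)^2 ≡ 37^2 = 1369 ≡ 6 (mod 47)
32^6 = 32^4 · 32^2 ≡ 6 · 37 ≡ 34 (mod 47).

34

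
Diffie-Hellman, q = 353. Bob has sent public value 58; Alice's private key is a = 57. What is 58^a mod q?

Shared key K = 58^57 mod 353.
58^1 ≡ 58 (mod 353)
58^2 = (58^1)^2 ≡ 58^2 = 3364 ≡ 187 (mod 353)
58^4 = (58^2)^2 ≡ 187^2 = 34969 ≡ 22 (mod 353)
58^8 = (58^4)^2 ≡ 22^2 = 484 ≡ 131 (mod 353)
58^16 = (58^8)^2 ≡ 131^2 = 17161 ≡ 217 (mod 353)
58^32 = (58^16)^2 ≡ 217^2 = 47089 ≡ 140 (mod 353)
58^57 = 58^32 · 58^16 · 58^8 · 58^1 ≡ 140 · 217 · 131 · 58 ≡ 187 (mod 353).

187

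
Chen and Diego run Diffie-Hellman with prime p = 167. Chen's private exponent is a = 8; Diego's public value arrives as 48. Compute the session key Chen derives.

2

Shared key K = 48^8 mod 167.
48^1 ≡ 48 (mod 167)
48^2 = (48^1)^2 ≡ 48^2 = 2304 ≡ 133 (mod 167)
48^4 = (48^2)^2 ≡ 133^2 = 17689 ≡ 154 (mod 167)
48^8 = (48^4)^2 ≡ 154^2 = 23716 ≡ 2 (mod 167)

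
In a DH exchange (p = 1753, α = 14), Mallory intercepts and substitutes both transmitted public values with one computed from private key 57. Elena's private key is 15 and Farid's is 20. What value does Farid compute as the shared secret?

1235

Farid receives Mallory's public value M = 14^57 mod 1753 instead of the honest one.
14^1 ≡ 14 (mod 1753)
14^2 = (14^1)^2 ≡ 14^2 = 196 ≡ 196 (mod 1753)
14^4 = (14^2)^2 ≡ 196^2 = 38416 ≡ 1603 (mod 1753)
14^8 = (14^4)^2 ≡ 1603^2 = 2569609 ≡ 1464 (mod 1753)
14^16 = (14^8)^2 ≡ 1464^2 = 2143296 ≡ 1130 (mod 1753)
14^32 = (14^16)^2 ≡ 1130^2 = 1276900 ≡ 716 (mod 1753)
14^57 = 14^32 · 14^16 · 14^8 · 14^1 ≡ 716 · 1130 · 1464 · 14 ≡ 496 (mod 1753).
So M = 496. Farid computes K = M^20 mod 1753.
496^1 ≡ 496 (mod 1753)
496^2 = (496^1)^2 ≡ 496^2 = 246016 ≡ 596 (mod 1753)
496^4 = (496^2)^2 ≡ 596^2 = 355216 ≡ 1110 (mod 1753)
496^8 = (496^4)^2 ≡ 1110^2 = 1232100 ≡ 1494 (mod 1753)
496^16 = (496^8)^2 ≡ 1494^2 = 2232036 ≡ 467 (mod 1753)
496^20 = 496^16 · 496^4 ≡ 467 · 1110 ≡ 1235 (mod 1753).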